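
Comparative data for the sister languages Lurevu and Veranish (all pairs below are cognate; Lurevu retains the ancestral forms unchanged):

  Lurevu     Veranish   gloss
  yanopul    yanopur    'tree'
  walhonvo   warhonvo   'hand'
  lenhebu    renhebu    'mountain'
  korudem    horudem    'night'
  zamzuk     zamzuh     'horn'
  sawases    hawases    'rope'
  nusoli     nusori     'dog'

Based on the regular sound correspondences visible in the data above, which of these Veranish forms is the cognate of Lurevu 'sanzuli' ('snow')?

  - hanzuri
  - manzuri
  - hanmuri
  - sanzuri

hanzuri

sawases ~ hawases — Lurevu s corresponds to Veranish h word-initially before a back vowel.
nusoli ~ nusori — Lurevu l corresponds to Veranish r between vowels (before a front vowel).
Applying these to Lurevu 'sanzuli':
  sanzuli → hanzuli   (s→h word-initially before a back vowel)
  hanzuli → hanzuri   (l→r between vowels (before a front vowel))
So the Veranish cognate is 'hanzuri'.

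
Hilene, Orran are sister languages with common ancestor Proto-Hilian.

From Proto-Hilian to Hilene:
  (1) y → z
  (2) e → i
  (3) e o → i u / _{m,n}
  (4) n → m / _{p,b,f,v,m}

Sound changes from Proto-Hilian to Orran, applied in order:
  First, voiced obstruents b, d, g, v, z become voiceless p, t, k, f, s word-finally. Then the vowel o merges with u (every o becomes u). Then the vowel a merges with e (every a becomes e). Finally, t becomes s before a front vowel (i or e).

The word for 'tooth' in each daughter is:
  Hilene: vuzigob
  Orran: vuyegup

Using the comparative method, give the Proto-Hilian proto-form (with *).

Position 6: Hilene has o, Orran has u. Hilene preserves o here (none of its changes turn any other segment into o), so the proto-segment is *o.
Position 4: Hilene has i, Orran has e. Taking the neighbouring segments as reconstructed: Hilene i could go back to *e or *i; Orran e could go back to *a or *e — the one source consistent with every daughter is *e.
Position 3: Hilene has z, Orran has y. Orran preserves y here (none of its changes turn any other segment into y), so the proto-segment is *y.
This points to *vuyegob. Verify forward in each daughter:
Hilene: *vuyegob > vuzegob > vuzigob  (by unconditioned shift, vowel merger)
Orran: start from *vuyegob.
  rule 1 (final devoicing): vuyegob → vuyegop
  rule 2 (vowel merger): vuyegop → vuyegup
  rule 3: no change — vuyegup
  rule 4: no change — vuyegup
  ⇒ Orran vuyegup
Only *vuyegob yields all of Hilene vuzigob, Orran vuyegup.

*vuyegob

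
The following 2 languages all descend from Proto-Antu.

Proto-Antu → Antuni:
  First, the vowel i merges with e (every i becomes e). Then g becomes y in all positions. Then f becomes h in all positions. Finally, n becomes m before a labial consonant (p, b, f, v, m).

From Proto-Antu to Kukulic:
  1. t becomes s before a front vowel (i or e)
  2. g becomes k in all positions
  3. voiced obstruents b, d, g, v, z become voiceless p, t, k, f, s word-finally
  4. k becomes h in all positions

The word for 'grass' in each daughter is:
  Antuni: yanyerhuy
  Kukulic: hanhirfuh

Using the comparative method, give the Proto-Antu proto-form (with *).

*gangirfug

Position 1: Antuni has y, Kukulic has h. Taking the neighbouring segments as reconstructed: Antuni y could go back to *g or *y; Kukulic h could go back to *k or *g or *h — the one source consistent with every daughter is *g.
Position 7: Antuni has h, Kukulic has f. Taking the neighbouring segments as reconstructed: Antuni h could go back to *f or *h; Kukulic f can only go back to *f — the one source consistent with every daughter is *f.
Continuing position by position gives *gangirfug; check it forward:
Antuni: start from *gangirfug.
  rule 1 (vowel merger): gangirfug → gangerfug
  rule 2 (unconditioned shift): gangerfug → yanyerfuy
  rule 3 (unconditioned shift): yanyerfuy → yanyerhuy
  rule 4: no change — yanyerhuy
  ⇒ Antuni yanyerhuy
Kukulic: start from *gangirfug.
  rule 1: no change — gangirfug
  rule 2 (unconditioned shift): gangirfug → kankirfuk
  rule 3: no change — kankirfuk
  rule 4 (unconditioned shift): kankirfuk → hanhirfuh
  ⇒ Kukulic hanhirfuh
*gangirfug is the unique common source.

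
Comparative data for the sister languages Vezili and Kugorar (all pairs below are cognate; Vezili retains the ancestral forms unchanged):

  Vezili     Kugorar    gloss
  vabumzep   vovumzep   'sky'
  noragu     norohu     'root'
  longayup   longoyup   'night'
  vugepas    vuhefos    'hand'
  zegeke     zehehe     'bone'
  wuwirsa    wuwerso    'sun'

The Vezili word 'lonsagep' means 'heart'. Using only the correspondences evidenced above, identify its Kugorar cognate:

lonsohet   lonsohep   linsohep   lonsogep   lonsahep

noragu ~ norohu, longayup ~ longoyup — Vezili a corresponds to Kugorar o after a consonant, before a consonant other than r, m, n, p, b, f, v.
vugepas ~ vuhefos, zegeke ~ zehehe — Vezili g corresponds to Kugorar h between vowels (before a front vowel).
Applying these to Vezili 'lonsagep':
  lonsagep → lonsogep   (a→o after a consonant, before a consonant other than r, m, n, p, b, f, v)
  lonsogep → lonsohep   (g→h between vowels (before a front vowel))
So the Kugorar cognate is 'lonsohep'.

lonsohep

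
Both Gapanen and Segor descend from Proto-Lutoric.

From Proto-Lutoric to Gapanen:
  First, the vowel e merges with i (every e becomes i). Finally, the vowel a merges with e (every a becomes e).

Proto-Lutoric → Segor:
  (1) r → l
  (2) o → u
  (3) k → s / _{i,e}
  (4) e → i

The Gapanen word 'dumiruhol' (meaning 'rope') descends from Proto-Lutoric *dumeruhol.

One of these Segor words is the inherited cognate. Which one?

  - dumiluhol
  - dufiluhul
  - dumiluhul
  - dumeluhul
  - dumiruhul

dumiluhul

Segor: *dumeruhol
  dumeruhol → dumeluhol   [unconditioned shift]
  dumeluhol → dumeluhul   [vowel merger]
  dumeluhul (rule 3 does not apply)
  dumeluhul → dumiluhul   [vowel merger]
  giving Segor dumiluhul.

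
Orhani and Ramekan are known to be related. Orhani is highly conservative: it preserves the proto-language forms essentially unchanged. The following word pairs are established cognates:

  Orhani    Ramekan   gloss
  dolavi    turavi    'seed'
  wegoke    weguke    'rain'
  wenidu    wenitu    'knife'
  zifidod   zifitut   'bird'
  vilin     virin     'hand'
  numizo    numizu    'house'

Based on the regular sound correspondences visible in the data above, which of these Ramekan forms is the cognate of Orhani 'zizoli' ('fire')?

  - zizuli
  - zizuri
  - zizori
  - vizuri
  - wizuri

zizuri

dolavi ~ turavi, wegoke ~ weguke — Orhani o corresponds to Ramekan u after a consonant, before a consonant other than r, m, n, p, b, f, v.
vilin ~ virin — Orhani l corresponds to Ramekan r between vowels (before a front vowel).
Applying these to Orhani 'zizoli':
  zizoli → zizuli   (o→u after a consonant, before a consonant other than r, m, n, p, b, f, v)
  zizuli → zizuri   (l→r between vowels (before a front vowel))
So the Ramekan cognate is 'zizuri'.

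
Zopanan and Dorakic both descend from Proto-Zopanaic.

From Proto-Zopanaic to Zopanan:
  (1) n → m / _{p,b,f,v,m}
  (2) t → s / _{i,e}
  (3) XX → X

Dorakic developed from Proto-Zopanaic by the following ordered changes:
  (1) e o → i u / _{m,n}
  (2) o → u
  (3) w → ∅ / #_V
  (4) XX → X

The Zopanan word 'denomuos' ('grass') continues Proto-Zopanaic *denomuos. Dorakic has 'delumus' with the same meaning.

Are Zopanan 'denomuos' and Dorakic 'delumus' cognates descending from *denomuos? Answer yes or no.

Derive the expected Dorakic reflex of *denomuos:
Dorakic: *denomuos
  denomuos → dinumuos   [pre-nasal raising]
  dinumuos → dinumuus   [vowel merger]
  dinumuus (rule 3 does not apply)
  dinumuus → dinumus   [degemination]
  giving Dorakic dinumus.
The regular Dorakic reflex would be 'dinumus', but the attested form is 'delumus'. The correspondence is irregular, so they are not cognates (the Dorakic form has a different source).

no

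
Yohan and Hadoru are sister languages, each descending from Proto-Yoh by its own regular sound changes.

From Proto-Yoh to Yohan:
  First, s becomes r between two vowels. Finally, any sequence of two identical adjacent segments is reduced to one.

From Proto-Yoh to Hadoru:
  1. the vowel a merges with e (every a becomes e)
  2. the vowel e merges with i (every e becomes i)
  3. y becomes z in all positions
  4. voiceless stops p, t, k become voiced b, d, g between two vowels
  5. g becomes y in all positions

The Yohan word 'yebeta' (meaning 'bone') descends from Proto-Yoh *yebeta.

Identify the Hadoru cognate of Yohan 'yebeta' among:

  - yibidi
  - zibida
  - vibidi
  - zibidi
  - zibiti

zibidi

Hadoru: *yebeta
  yebeta → yebete   [vowel merger]
  yebete → yibiti   [vowel merger]
  yibiti → zibiti   [unconditioned shift]
  zibiti → zibidi   [intervocalic voicing]
  zibidi (rule 5 does not apply)
  giving Hadoru zibidi.
The other candidates each miss or misapply at least one Hadoru change.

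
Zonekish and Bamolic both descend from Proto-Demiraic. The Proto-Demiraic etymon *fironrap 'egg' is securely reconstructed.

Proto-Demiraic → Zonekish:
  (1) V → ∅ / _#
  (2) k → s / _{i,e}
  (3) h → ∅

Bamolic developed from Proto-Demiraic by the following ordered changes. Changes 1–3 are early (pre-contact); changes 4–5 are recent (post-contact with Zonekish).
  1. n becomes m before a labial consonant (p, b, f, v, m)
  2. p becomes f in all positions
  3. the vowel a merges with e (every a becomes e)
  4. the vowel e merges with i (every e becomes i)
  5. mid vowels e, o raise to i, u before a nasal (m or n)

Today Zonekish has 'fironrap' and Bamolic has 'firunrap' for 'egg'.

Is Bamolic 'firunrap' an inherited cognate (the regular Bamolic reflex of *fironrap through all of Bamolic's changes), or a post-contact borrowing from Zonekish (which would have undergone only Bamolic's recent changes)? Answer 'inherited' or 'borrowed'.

borrowed

If inherited, *fironrap would pass through all of Bamolic's changes:
Bamolic: start from *fironrap.
  rule 1: no change — fironrap
  rule 2 (unconditioned shift): fironrap → fironraf
  rule 3 (vowel merger): fironraf → fironref
  rule 4 (vowel merger): fironref → fironrif
  rule 5 (pre-nasal raising): fironrif → firunrif
  ⇒ Bamolic firunrif
If borrowed from Zonekish 'fironrap' after the early changes, it would undergo only the recent ones:
  rule 4 (vowel merger): no change (fironrap)
  rule 5 (pre-nasal raising): fironrap → firunrap
  ⇒ as a loan: firunrap
Bamolic 'firunrap' matches the loan outcome 'firunrap', not the inherited 'firunrif' — it skipped the early Bamolic changes, so it was borrowed from Zonekish.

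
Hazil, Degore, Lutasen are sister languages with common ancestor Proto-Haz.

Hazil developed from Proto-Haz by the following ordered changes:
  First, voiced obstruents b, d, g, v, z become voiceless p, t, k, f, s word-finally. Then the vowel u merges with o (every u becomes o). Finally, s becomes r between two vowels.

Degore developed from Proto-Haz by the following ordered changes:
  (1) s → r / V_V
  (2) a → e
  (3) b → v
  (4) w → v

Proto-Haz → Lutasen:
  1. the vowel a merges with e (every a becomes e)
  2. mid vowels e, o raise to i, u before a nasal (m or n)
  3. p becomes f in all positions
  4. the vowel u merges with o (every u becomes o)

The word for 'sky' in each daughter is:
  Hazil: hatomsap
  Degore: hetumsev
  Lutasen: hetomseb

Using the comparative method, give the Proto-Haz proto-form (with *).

Position 2: Hazil has a, Degore has e, Lutasen has e. Hazil preserves a here (none of its changes turn any other segment into a), so the proto-segment is *a.
Position 8: Hazil has p, Degore has v, Lutasen has b. Lutasen preserves b here (none of its changes turn any other segment into b), so the proto-segment is *b.
This points to *hatumsab. Verify forward in each daughter:
Hazil: *hatumsab
  hatumsab → hatumsap   [final devoicing]
  hatumsap → hatomsap   [vowel merger]
  hatomsap (rule 3 does not apply)
  giving Hazil hatomsap.
Degore: start from *hatumsab.
  rule 1: no change — hatumsab
  rule 2 (vowel merger): hatumsab → hetumseb
  rule 3 (unconditioned shift): hetumseb → hetumsev
  rule 4: no change — hetumsev
  ⇒ Degore hetumsev
Lutasen: *hatumsab
  hatumsab → hetumseb   [vowel merger]
  hetumseb (rule 2 does not apply)
  hetumseb (rule 3 does not apply)
  hetumseb → hetomseb   [vowel merger]
  giving Lutasen hetomseb.
*hatumsab is the unique common source.

*hatumsab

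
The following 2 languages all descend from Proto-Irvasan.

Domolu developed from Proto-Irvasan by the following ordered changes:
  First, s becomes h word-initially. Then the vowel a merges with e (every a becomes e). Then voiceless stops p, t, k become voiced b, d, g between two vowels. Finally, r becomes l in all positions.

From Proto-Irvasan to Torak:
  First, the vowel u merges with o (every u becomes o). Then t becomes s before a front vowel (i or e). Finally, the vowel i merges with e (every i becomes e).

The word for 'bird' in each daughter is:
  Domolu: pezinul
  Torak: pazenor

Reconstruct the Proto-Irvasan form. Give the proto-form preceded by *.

*pazinur

Position 4: Domolu has i, Torak has e. Domolu preserves i here (none of its changes turn any other segment into i), so the proto-segment is *i.
Position 2: Domolu has e, Torak has a. Torak preserves a here (none of its changes turn any other segment into a), so the proto-segment is *a.
Position 6: Domolu has u, Torak has o. Domolu preserves u here (none of its changes turn any other segment into u), so the proto-segment is *u.
Verify the candidate proto-form against each daughter:
Domolu: start from *pazinur.
  rule 1: no change — pazinur
  rule 2 (vowel merger): pazinur → pezinur
  rule 3: no change — pezinur
  rule 4 (unconditioned shift): pezinur → pezinul
  ⇒ Domolu pezinul
Torak: *pazinur
  pazinur → pazinor   [vowel merger]
  pazinor (rule 2 does not apply)
  pazinor → pazenor   [vowel merger]
  giving Torak pazenor.
*pazinur is the unique common source.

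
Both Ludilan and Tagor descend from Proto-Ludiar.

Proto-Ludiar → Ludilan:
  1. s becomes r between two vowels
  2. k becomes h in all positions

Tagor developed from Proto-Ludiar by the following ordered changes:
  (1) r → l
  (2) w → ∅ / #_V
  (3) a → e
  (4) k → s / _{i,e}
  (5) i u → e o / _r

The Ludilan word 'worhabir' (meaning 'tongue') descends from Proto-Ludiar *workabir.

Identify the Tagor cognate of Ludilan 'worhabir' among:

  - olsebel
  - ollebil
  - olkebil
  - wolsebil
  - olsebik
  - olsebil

olsebil

Tagor: *workabir > wolkabil > olkabil > olkebil > olsebil  (by unconditioned shift, glide loss, vowel merger, palatalisation)
The other candidates each miss or misapply at least one Tagor change.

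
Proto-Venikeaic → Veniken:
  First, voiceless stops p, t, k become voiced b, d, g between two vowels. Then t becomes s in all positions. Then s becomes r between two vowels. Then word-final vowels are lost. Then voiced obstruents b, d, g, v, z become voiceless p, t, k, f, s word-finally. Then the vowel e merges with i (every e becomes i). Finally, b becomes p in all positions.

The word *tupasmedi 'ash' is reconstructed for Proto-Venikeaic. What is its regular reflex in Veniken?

Veniken: *tupasmedi > tubasmedi > subasmedi > subasmed > subasmet > subasmit > supasmit  (by intervocalic voicing, unconditioned shift, apocope, final devoicing, vowel merger, unconditioned shift)

supasmit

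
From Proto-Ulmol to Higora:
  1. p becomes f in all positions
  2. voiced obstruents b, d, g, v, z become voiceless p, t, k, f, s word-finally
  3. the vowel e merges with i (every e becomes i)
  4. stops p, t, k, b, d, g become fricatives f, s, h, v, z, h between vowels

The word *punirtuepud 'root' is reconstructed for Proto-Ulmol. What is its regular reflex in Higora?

funirtuifut

Higora: *punirtuepud > funirtuefud > funirtuefut > funirtuifut  (by unconditioned shift, final devoicing, vowel merger)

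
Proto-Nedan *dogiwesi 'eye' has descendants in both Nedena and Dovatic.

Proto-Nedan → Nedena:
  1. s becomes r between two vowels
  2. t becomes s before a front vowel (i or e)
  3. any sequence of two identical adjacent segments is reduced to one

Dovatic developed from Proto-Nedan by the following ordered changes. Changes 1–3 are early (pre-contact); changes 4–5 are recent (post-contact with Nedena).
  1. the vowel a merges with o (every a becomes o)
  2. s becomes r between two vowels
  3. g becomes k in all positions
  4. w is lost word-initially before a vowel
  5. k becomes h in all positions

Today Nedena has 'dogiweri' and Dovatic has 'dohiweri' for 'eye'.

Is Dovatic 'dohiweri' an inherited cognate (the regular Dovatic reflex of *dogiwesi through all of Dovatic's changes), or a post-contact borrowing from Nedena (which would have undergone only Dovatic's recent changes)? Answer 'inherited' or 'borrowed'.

If inherited, *dogiwesi would pass through all of Dovatic's changes:
Dovatic: start from *dogiwesi.
  rule 1: no change — dogiwesi
  rule 2 (rhotacism): dogiwesi → dogiweri
  rule 3 (unconditioned shift): dogiweri → dokiweri
  rule 4: no change — dokiweri
  rule 5 (unconditioned shift): dokiweri → dohiweri
  ⇒ Dovatic dohiweri
If borrowed from Nedena 'dogiweri' after the early changes, it would undergo only the recent ones:
  rule 4 (glide loss): no change (dogiweri)
  rule 5 (unconditioned shift): no change (dogiweri)
  ⇒ as a loan: dogiweri
Dovatic 'dohiweri' matches the inherited outcome exactly, so it is an inherited cognate, not a loan.

inherited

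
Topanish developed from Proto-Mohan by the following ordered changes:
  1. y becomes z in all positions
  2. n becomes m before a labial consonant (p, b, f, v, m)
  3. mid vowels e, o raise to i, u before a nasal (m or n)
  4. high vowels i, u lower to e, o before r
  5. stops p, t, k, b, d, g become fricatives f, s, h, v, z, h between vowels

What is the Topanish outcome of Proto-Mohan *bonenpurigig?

bunimporihig

Topanish: start from *bonenpurigig.
  rule 1: no change — bonenpurigig
  rule 2 (nasal place assimilation): bonenpurigig → bonempurigig
  rule 3 (pre-nasal raising): bonempurigig → bunimpurigig
  rule 4 (pre-rhotic lowering): bunimpurigig → bunimporigig
  rule 5 (intervocalic lenition): bunimporigig → bunimporihig
  ⇒ Topanish bunimporihig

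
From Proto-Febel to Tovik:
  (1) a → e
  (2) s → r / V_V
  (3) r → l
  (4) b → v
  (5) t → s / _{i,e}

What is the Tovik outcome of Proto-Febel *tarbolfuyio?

Tovik: *tarbolfuyio > terbolfuyio > telbolfuyio > telvolfuyio > selvolfuyio  (by vowel merger, unconditioned shift, unconditioned shift, palatalisation)

selvolfuyio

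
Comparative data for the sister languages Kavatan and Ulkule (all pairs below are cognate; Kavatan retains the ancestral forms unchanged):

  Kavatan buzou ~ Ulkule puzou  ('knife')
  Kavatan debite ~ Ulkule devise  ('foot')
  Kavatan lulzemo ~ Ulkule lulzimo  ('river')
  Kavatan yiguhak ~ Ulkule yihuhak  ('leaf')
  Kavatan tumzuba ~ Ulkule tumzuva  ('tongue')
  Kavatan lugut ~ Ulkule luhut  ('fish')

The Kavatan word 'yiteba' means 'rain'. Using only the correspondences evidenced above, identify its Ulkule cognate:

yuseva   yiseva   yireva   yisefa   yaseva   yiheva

debite ~ devise — Kavatan t corresponds to Ulkule s between vowels (before a front vowel).
tumzuba ~ tumzuva — Kavatan b corresponds to Ulkule v between vowels (before a back vowel).
Applying these to Kavatan 'yiteba':
  yiteba → yiseba   (t→s between vowels (before a front vowel))
  yiseba → yiseva   (b→v between vowels (before a back vowel))
So the Ulkule cognate is 'yiseva'.

yiseva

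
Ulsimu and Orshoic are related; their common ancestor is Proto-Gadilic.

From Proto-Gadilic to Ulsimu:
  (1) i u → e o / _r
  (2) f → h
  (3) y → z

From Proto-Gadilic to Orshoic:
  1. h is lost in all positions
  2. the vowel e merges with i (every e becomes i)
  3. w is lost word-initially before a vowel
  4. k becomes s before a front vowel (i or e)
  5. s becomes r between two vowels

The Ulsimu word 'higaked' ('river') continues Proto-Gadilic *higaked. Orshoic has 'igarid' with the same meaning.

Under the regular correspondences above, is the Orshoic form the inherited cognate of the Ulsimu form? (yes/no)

yes

Derive the expected Orshoic reflex of *higaked:
Orshoic: start from *higaked.
  rule 1 (h-loss): higaked → igaked
  rule 2 (vowel merger): igaked → igakid
  rule 3: no change — igakid
  rule 4 (palatalisation): igakid → igasid
  rule 5 (rhotacism): igasid → igarid
  ⇒ Orshoic igarid
Orshoic 'igarid' matches the regular reflex exactly, so the pair is cognate.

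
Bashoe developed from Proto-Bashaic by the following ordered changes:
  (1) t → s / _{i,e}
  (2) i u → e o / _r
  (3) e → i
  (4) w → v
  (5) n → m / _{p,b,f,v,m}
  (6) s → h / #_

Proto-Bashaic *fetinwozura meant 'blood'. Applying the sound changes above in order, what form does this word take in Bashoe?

Bashoe: *fetinwozura
  fetinwozura → fesinwozura   [palatalisation]
  fesinwozura → fesinwozora   [pre-rhotic lowering]
  fesinwozora → fisinwozora   [vowel merger]
  fisinwozora → fisinvozora   [unconditioned shift]
  fisinvozora → fisimvozora   [nasal place assimilation]
  fisimvozora (rule 6 does not apply)
  giving Bashoe fisimvozora.

fisimvozora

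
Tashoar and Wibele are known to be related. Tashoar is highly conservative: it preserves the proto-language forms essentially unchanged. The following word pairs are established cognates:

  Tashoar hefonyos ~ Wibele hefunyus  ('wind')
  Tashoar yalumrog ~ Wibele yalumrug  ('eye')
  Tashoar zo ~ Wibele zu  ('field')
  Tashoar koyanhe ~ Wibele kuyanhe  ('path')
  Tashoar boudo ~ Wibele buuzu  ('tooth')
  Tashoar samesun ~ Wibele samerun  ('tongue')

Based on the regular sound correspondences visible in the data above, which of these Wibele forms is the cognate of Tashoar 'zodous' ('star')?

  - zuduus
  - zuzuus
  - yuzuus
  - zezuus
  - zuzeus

hefonyos ~ hefunyus, yalumrog ~ yalumrug — Tashoar o corresponds to Wibele u after a consonant, before a consonant other than r, m, n, p, b, f, v.
boudo ~ buuzu — Tashoar d corresponds to Wibele z between vowels (before a back vowel).
boudo ~ buuzu — Tashoar o corresponds to Wibele u after a consonant, before a back vowel.
Applying these to Tashoar 'zodous':
  zodous → zudous   (o→u after a consonant, before a consonant other than r, m, n, p, b, f, v)
  zudous → zuzous   (d→z between vowels (before a back vowel))
  zuzous → zuzuus   (o→u after a consonant, before a back vowel)
So the Wibele cognate is 'zuzuus'.

zuzuus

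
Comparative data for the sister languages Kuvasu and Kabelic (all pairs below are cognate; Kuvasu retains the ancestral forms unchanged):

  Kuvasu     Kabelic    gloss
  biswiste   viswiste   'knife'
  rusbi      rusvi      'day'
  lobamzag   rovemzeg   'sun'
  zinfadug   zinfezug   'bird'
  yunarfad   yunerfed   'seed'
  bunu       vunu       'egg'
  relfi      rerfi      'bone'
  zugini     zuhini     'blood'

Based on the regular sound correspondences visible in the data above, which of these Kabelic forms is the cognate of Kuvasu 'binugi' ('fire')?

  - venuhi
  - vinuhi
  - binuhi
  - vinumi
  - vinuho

biswiste ~ viswiste — Kuvasu b corresponds to Kabelic v word-initially before a front vowel.
zugini ~ zuhini — Kuvasu g corresponds to Kabelic h between vowels (before a front vowel).
Applying these to Kuvasu 'binugi':
  binugi → vinugi   (b→v word-initially before a front vowel)
  vinugi → vinuhi   (g→h between vowels (before a front vowel))
So the Kabelic cognate is 'vinuhi'.

vinuhi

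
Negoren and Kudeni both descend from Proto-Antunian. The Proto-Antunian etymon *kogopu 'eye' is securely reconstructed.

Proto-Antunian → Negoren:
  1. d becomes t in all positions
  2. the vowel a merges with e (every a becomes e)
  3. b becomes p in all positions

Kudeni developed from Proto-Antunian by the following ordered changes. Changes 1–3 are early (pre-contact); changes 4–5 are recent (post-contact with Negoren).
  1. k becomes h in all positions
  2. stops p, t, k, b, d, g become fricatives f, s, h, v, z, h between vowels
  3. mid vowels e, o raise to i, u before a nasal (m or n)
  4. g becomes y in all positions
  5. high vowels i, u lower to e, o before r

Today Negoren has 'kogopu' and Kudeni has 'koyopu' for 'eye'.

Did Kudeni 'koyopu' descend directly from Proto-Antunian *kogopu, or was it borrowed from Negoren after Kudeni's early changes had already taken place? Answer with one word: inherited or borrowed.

If inherited, *kogopu would pass through all of Kudeni's changes:
Kudeni: *kogopu
  kogopu → hogopu   [unconditioned shift]
  hogopu → hohofu   [intervocalic lenition]
  hohofu (rule 3 does not apply)
  hohofu (rule 4 does not apply)
  hohofu (rule 5 does not apply)
  giving Kudeni hohofu.
If borrowed from Negoren 'kogopu' after the early changes, it would undergo only the recent ones:
  rule 4 (unconditioned shift): kogopu → koyopu
  rule 5 (pre-rhotic lowering): no change (koyopu)
  ⇒ as a loan: koyopu
Kudeni 'koyopu' matches the loan outcome 'koyopu', not the inherited 'hohofu' — it skipped the early Kudeni changes, so it was borrowed from Negoren.

borrowed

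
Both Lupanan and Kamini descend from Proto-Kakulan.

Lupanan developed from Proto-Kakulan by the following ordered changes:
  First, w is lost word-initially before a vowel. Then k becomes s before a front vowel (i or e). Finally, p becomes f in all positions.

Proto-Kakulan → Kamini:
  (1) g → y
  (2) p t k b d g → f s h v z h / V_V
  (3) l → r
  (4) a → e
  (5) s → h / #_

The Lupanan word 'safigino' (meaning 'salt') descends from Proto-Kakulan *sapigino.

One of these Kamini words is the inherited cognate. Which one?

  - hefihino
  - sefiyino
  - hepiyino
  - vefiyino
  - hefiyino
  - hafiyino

Kamini: *sapigino > sapiyino > safiyino > sefiyino > hefiyino  (by unconditioned shift, intervocalic lenition, vowel merger, debuccalisation)
Among the options, 'hefiyino' alone shows every Kamini change applied in order.

hefiyino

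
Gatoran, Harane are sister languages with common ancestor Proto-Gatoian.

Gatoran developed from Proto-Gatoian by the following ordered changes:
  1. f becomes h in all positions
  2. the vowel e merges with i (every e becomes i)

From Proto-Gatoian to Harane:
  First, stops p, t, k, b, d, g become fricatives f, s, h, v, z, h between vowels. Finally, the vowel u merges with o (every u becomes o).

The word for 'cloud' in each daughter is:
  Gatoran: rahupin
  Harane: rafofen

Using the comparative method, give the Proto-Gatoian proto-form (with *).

Position 5: Gatoran has p, Harane has f. Gatoran preserves p here (none of its changes turn any other segment into p), so the proto-segment is *p.
Position 3: Gatoran has h, Harane has f. Taking the neighbouring segments as reconstructed: Gatoran h could go back to *f or *h; Harane f could go back to *p or *f — the one source consistent with every daughter is *f.
Verify the candidate proto-form against each daughter:
Gatoran: *rafupen
  rafupen → rahupen   [unconditioned shift]
  rahupen → rahupin   [vowel merger]
  giving Gatoran rahupin.
Harane: *rafupen > rafufen > rafofen  (by intervocalic lenition, vowel merger)
No other proto-form is consistent with every reflex, so the reconstruction is *rafupen.

*rafupen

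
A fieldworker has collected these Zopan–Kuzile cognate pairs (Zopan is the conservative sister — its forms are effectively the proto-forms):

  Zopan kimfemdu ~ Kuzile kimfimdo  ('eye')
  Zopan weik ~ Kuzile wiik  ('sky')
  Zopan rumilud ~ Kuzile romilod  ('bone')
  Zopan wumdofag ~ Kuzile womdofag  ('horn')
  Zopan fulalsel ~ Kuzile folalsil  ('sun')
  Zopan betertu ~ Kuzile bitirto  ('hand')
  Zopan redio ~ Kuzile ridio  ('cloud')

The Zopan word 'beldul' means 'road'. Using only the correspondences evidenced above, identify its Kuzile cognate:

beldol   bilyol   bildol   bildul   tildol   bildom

fulalsel ~ folalsil, betertu ~ bitirto — Zopan e corresponds to Kuzile i after a consonant, before a consonant other than r, m, n, p, b, f, v.
rumilud ~ romilod, fulalsel ~ folalsil — Zopan u corresponds to Kuzile o after a consonant, before a consonant other than r, m, n, p, b, f, v.
Applying these to Zopan 'beldul':
  beldul → bildul   (e→i after a consonant, before a consonant other than r, m, n, p, b, f, v)
  bildul → bildol   (u→o after a consonant, before a consonant other than r, m, n, p, b, f, v)
So the Kuzile cognate is 'bildol'.

bildol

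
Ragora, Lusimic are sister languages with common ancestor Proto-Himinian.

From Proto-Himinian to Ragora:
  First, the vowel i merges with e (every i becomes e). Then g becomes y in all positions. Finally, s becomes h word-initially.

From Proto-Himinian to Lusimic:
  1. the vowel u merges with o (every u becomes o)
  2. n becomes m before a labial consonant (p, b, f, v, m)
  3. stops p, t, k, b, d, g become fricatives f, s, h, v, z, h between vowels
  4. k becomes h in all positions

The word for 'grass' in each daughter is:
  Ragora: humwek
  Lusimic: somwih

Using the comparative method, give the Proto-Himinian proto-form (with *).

*sumwik

Position 5: Ragora has e, Lusimic has i. Lusimic preserves i here (none of its changes turn any other segment into i), so the proto-segment is *i.
Position 6: Ragora has k, Lusimic has h. Ragora preserves k here (none of its changes turn any other segment into k), so the proto-segment is *k.
This points to *sumwik. Verify forward in each daughter:
Ragora: *sumwik
  sumwik → sumwek   [vowel merger]
  sumwek (rule 2 does not apply)
  sumwek → humwek   [debuccalisation]
  giving Ragora humwek.
Lusimic: *sumwik
  sumwik → somwik   [vowel merger]
  somwik (rule 2 does not apply)
  somwik (rule 3 does not apply)
  somwik → somwih   [unconditioned shift]
  giving Lusimic somwih.
Only *sumwik yields all of Ragora humwek, Lusimic somwih.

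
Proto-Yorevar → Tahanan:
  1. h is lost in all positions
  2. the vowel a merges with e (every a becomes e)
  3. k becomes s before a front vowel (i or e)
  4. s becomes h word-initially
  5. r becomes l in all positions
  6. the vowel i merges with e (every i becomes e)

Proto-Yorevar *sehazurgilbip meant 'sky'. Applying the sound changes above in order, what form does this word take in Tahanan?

heezulgelbep

Tahanan: *sehazurgilbip > seazurgilbip > seezurgilbip > heezurgilbip > heezulgilbip > heezulgelbep  (by h-loss, vowel merger, debuccalisation, unconditioned shift, vowel merger)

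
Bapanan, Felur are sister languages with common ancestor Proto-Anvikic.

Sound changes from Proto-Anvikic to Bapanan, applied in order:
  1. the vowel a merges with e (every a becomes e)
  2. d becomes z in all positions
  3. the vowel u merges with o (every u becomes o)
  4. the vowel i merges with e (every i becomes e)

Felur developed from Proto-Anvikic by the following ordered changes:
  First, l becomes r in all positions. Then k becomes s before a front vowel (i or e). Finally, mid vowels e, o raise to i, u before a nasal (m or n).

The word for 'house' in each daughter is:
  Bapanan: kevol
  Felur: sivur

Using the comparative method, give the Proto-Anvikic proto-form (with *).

*kivul

Position 2: Bapanan has e, Felur has i. Taking the neighbouring segments as reconstructed: Bapanan e could go back to *a or *e or *i; Felur i can only go back to *i — the one source consistent with every daughter is *i.
Position 1: Bapanan has k, Felur has s. Bapanan preserves k here (none of its changes turn any other segment into k), so the proto-segment is *k.
This points to *kivul. Verify forward in each daughter:
Bapanan: *kivul > kivol > kevol  (by vowel merger, vowel merger)
Felur: *kivul > kivur > sivur  (by unconditioned shift, palatalisation)
No other proto-form is consistent with every reflex, so the reconstruction is *kivul.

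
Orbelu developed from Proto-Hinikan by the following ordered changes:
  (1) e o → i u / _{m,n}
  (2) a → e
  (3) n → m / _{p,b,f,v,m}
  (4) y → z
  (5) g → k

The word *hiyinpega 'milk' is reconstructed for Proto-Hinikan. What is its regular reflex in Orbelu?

Orbelu: *hiyinpega > hiyinpege > hiyimpege > hizimpege > hizimpeke  (by vowel merger, nasal place assimilation, unconditioned shift, unconditioned shift)

hizimpeke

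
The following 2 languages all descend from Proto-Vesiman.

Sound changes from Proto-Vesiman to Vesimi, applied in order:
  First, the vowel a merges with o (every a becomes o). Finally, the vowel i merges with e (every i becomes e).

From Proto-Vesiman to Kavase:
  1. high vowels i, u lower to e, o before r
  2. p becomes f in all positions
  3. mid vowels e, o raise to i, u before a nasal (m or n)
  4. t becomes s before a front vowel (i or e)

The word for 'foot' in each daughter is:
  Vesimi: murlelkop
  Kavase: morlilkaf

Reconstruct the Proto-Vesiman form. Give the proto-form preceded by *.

*murlilkap

Position 2: Vesimi has u, Kavase has o. Vesimi preserves u here (none of its changes turn any other segment into u), so the proto-segment is *u.
Position 5: Vesimi has e, Kavase has i. Taking the neighbouring segments as reconstructed: Vesimi e could go back to *e or *i; Kavase i can only go back to *i — the one source consistent with every daughter is *i.
This points to *murlilkap. Verify forward in each daughter:
Vesimi: *murlilkap > murlilkop > murlelkop  (by vowel merger, vowel merger)
Kavase: start from *murlilkap.
  rule 1 (pre-rhotic lowering): murlilkap → morlilkap
  rule 2 (unconditioned shift): morlilkap → morlilkaf
  rule 3: no change — morlilkaf
  rule 4: no change — morlilkaf
  ⇒ Kavase morlilkaf
Only *murlilkap yields all of Vesimi murlelkop, Kavase morlilkaf.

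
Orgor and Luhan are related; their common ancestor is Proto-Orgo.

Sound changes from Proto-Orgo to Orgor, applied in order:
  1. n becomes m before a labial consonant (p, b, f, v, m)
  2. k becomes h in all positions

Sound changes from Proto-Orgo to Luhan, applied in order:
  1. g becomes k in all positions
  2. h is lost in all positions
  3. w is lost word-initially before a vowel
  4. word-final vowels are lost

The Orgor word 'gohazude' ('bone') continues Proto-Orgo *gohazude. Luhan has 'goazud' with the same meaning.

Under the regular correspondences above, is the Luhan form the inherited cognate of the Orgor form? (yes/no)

no

Derive the expected Luhan reflex of *gohazude:
Luhan: *gohazude > kohazude > koazude > koazud  (by unconditioned shift, h-loss, apocope)
The regular Luhan reflex would be 'koazud', but the attested form is 'goazud'. The correspondence is irregular, so they are not cognates (the Luhan form has a different source).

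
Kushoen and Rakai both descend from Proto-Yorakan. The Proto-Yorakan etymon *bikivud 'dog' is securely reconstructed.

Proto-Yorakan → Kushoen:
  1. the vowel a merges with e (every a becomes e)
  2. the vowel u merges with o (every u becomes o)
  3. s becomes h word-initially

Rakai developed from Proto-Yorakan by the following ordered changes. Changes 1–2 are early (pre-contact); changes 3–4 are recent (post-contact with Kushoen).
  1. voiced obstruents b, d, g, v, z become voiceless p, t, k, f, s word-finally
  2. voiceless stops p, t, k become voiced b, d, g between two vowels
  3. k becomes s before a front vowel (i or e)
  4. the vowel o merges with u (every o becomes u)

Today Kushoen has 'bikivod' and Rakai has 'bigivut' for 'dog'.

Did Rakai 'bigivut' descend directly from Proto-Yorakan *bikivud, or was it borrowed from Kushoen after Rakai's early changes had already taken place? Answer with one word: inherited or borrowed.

inherited

If inherited, *bikivud would pass through all of Rakai's changes:
Rakai: *bikivud > bikivut > bigivut  (by final devoicing, intervocalic voicing)
If borrowed from Kushoen 'bikivod' after the early changes, it would undergo only the recent ones:
  rule 3 (palatalisation): bikivod → bisivod
  rule 4 (vowel merger): bisivod → bisivud
  ⇒ as a loan: bisivud
Rakai 'bigivut' matches the inherited outcome exactly, so it is an inherited cognate, not a loan.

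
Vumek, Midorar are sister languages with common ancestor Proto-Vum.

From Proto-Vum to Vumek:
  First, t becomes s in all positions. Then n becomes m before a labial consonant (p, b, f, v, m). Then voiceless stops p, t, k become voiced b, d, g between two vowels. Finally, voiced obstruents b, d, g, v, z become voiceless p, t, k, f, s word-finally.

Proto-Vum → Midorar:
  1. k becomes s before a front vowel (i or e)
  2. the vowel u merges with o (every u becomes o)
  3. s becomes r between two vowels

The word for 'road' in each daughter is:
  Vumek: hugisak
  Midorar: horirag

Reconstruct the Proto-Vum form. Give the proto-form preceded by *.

Position 2: Vumek has u, Midorar has o. Vumek preserves u here (none of its changes turn any other segment into u), so the proto-segment is *u.
Position 3: Vumek has g, Midorar has r. Taking the neighbouring segments as reconstructed: Vumek g could go back to *k or *g; Midorar r could go back to *k or *s or *r — the one source consistent with every daughter is *k.
This points to *hukisag. Verify forward in each daughter:
Vumek: *hukisag > hugisag > hugisak  (by intervocalic voicing, final devoicing)
Midorar: *hukisag
  hukisag → husisag   [palatalisation]
  husisag → hosisag   [vowel merger]
  hosisag → horirag   [rhotacism]
  giving Midorar horirag.
*hukisag is the unique common source.

*hukisag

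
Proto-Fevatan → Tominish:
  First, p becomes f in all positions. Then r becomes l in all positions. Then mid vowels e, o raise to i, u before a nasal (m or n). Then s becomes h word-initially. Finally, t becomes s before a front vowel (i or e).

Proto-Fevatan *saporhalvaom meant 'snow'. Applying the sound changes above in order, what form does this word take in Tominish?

hafolhalvaum

Tominish: start from *saporhalvaom.
  rule 1 (unconditioned shift): saporhalvaom → saforhalvaom
  rule 2 (unconditioned shift): saforhalvaom → safolhalvaom
  rule 3 (pre-nasal raising): safolhalvaom → safolhalvaum
  rule 4 (debuccalisation): safolhalvaum → hafolhalvaum
  rule 5: no change — hafolhalvaum
  ⇒ Tominish hafolhalvaum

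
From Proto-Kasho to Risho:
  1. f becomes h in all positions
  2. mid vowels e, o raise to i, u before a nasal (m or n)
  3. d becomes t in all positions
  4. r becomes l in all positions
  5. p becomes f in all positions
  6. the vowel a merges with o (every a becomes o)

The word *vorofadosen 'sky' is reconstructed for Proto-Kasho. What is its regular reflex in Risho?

Risho: *vorofadosen > vorohadosen > vorohadosin > vorohatosin > volohatosin > volohotosin  (by unconditioned shift, pre-nasal raising, unconditioned shift, unconditioned shift, vowel merger)

volohotosin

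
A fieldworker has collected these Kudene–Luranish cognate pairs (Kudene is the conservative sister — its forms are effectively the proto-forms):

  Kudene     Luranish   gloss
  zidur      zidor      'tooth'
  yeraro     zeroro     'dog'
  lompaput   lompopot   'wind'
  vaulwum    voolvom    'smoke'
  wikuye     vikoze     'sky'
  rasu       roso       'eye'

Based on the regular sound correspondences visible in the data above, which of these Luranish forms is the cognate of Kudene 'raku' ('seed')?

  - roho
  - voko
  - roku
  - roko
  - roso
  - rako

roko

rasu ~ roso — Kudene a corresponds to Luranish o after a consonant, before a consonant other than r, m, n, p, b, f, v.
rasu ~ roso — Kudene u corresponds to Luranish o word-finally.
Applying these to Kudene 'raku':
  raku → roku   (a→o after a consonant, before a consonant other than r, m, n, p, b, f, v)
  roku → roko   (u→o word-finally)
So the Luranish cognate is 'roko'.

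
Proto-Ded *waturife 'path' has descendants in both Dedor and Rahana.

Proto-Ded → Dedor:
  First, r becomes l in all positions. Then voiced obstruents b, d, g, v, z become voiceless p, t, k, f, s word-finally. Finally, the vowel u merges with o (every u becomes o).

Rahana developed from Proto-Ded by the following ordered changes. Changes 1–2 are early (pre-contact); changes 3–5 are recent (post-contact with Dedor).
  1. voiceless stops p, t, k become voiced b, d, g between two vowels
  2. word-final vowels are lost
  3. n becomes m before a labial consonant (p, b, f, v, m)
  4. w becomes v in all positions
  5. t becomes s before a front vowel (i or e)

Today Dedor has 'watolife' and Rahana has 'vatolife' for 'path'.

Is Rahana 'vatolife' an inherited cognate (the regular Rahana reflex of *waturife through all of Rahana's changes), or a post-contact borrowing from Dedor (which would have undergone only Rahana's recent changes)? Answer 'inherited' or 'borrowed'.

If inherited, *waturife would pass through all of Rahana's changes:
Rahana: *waturife > wadurife > wadurif > vadurif  (by intervocalic voicing, apocope, unconditioned shift)
If borrowed from Dedor 'watolife' after the early changes, it would undergo only the recent ones:
  rule 3 (nasal place assimilation): no change (watolife)
  rule 4 (unconditioned shift): watolife → vatolife
  rule 5 (palatalisation): no change (vatolife)
  ⇒ as a loan: vatolife
Rahana 'vatolife' matches the loan outcome 'vatolife', not the inherited 'vadurif' — it skipped the early Rahana changes, so it was borrowed from Dedor.

borrowed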